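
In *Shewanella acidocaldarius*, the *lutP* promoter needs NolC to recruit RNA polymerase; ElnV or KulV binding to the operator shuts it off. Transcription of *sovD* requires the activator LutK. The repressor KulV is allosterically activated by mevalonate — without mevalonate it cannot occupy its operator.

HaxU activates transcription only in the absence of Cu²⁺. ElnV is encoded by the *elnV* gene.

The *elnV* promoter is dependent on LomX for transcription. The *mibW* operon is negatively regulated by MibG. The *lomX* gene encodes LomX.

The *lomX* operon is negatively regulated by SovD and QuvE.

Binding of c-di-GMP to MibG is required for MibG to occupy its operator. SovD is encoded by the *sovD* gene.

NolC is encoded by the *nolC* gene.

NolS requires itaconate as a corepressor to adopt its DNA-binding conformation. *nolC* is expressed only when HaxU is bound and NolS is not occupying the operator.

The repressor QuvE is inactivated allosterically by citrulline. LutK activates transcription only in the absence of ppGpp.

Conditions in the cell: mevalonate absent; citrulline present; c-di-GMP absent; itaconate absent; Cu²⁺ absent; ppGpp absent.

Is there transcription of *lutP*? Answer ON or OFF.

ON

ppGpp is absent, so LutK is active.
No repressor is bound and LutK is active, so *sovD* is transcribed.
So SovD is produced and active.
Citrulline is present, so QuvE is inactive.
With repressor SovD bound, *lomX* is not transcribed.
So LomX is not produced.
Required activator LomX is absent, so *elnV* is not transcribed.
So ElnV is not produced.
Mevalonate is absent, so KulV is inactive.
Cu²⁺ is absent, so HaxU is active.
Itaconate is absent, so NolS is inactive.
No repressor is bound and HaxU is active, so *nolC* is transcribed.
So NolC is produced and active.
No repressor is bound and NolC is active, so *lutP* is transcribed.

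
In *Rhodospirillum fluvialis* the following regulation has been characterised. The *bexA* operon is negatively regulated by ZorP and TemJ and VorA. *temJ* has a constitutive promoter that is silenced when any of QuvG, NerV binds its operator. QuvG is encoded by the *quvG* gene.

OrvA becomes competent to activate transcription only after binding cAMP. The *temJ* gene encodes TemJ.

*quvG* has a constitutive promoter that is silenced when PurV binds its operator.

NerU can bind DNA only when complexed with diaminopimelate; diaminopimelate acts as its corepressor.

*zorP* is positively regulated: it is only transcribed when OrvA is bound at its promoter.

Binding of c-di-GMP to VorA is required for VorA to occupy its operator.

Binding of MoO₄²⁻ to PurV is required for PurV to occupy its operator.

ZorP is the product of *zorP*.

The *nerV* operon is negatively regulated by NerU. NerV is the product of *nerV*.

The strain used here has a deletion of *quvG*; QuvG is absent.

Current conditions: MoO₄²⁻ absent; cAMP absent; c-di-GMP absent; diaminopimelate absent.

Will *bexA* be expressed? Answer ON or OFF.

ON

cAMP is absent, so OrvA is inactive.
Required activator OrvA is absent, so *zorP* is not transcribed.
So ZorP is not produced.
QuvG is non-functional in this strain, so it has no effect.
Diaminopimelate is absent, so NerU is inactive.
With no repressor bound, *nerV* is transcribed.
So NerV is produced and active.
With repressor NerV bound, *temJ* is not transcribed.
So TemJ is not produced.
c-di-GMP is absent, so VorA is inactive.
With no repressor bound, *bexA* is transcribed.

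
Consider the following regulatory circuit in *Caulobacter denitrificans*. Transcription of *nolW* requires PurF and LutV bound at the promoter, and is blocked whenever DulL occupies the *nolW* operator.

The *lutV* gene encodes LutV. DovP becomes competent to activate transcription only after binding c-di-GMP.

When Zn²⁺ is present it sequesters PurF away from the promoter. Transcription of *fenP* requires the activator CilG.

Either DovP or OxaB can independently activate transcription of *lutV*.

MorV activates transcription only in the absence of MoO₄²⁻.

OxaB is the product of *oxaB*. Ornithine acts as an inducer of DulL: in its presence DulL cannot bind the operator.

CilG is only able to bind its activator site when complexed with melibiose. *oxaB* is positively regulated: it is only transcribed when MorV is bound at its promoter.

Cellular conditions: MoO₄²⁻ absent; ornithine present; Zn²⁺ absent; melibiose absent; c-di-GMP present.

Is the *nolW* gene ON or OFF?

Zn²⁺ is absent, so PurF is active.
c-di-GMP is present, so DovP is active.
MoO₄²⁻ is absent, so MorV is active.
No repressor is bound and MorV is active, so *oxaB* is transcribed.
So OxaB is produced and active.
Activator DovP is present, so *lutV* is transcribed.
So LutV is produced and active.
Ornithine is present, so DulL is inactive.
No repressor is bound and PurF and LutV are active, so *nolW* is transcribed.

ON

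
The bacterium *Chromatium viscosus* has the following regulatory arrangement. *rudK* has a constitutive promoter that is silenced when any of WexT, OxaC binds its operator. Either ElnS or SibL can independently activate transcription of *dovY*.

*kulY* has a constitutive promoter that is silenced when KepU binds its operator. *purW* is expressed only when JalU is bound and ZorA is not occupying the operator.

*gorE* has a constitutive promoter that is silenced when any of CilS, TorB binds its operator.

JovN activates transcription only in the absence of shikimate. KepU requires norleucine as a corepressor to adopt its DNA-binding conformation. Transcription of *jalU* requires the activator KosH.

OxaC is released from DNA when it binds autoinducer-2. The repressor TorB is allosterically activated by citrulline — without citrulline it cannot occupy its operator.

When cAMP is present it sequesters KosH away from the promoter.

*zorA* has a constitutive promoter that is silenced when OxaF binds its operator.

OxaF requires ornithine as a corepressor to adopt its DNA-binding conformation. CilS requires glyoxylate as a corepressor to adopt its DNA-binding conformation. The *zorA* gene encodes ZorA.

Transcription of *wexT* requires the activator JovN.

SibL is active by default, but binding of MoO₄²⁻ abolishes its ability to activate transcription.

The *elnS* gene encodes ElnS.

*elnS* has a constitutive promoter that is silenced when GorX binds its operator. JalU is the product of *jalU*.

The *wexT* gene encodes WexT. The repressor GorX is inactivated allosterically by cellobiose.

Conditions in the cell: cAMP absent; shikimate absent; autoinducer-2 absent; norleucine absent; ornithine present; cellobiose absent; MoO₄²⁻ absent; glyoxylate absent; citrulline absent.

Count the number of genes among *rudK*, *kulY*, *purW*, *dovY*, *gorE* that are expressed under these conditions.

Shikimate is absent, so JovN is active.
No repressor is bound and JovN is active, so *wexT* is transcribed.
So WexT is produced and active.
Autoinducer-2 is absent, so OxaC is active.
With repressor WexT bound, *rudK* is not transcribed.
→ *rudK* is OFF.
Norleucine is absent, so KepU is inactive.
With no repressor bound, *kulY* is transcribed.
→ *kulY* is ON.
Ornithine is present, so OxaF is active.
With repressor OxaF bound, *zorA* is not transcribed.
So ZorA is not produced.
cAMP is absent, so KosH is active.
No repressor is bound and KosH is active, so *jalU* is transcribed.
So JalU is produced and active.
No repressor is bound and JalU is active, so *purW* is transcribed.
→ *purW* is ON.
Cellobiose is absent, so GorX is active.
With repressor GorX bound, *elnS* is not transcribed.
So ElnS is not produced.
MoO₄²⁻ is absent, so SibL is active.
Activator SibL is present, so *dovY* is transcribed.
→ *dovY* is ON.
Glyoxylate is absent, so CilS is inactive.
Citrulline is absent, so TorB is inactive.
With no repressor bound, *gorE* is transcribed.
→ *gorE* is ON.
4 of the 5 genes are transcribed.

4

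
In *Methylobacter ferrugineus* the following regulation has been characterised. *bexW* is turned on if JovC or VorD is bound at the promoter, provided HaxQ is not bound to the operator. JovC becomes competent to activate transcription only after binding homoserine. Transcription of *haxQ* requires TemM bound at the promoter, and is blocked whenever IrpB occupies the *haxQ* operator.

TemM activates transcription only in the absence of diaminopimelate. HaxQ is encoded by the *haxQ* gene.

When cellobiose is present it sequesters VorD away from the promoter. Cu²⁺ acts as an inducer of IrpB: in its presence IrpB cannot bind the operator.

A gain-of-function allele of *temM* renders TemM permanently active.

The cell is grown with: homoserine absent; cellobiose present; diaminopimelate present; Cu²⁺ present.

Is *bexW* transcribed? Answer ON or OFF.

OFF

Homoserine is absent, so JovC is inactive.
Cellobiose is present, so VorD is inactive.
TemM is constitutively active in this strain.
Cu²⁺ is present, so IrpB is inactive.
No repressor is bound and TemM is active, so *haxQ* is transcribed.
So HaxQ is produced and active.
With repressor HaxQ bound, *bexW* is not transcribed.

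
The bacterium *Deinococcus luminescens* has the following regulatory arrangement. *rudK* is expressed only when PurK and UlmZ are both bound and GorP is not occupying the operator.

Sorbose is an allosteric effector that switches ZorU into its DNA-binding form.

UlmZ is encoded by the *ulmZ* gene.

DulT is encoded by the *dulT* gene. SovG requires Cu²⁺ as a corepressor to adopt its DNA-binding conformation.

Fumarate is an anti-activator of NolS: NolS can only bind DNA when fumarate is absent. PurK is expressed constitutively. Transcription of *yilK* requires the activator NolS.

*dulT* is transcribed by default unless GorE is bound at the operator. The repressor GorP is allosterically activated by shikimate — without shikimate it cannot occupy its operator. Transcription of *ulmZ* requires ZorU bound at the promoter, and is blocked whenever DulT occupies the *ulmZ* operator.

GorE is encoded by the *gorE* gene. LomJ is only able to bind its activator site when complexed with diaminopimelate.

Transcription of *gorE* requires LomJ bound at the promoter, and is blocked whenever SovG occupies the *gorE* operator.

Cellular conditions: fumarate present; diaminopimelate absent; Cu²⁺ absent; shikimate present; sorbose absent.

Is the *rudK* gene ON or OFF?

PurK is produced constitutively and is active.
Shikimate is present, so GorP is active.
Sorbose is absent, so ZorU is inactive.
Cu²⁺ is absent, so SovG is inactive.
Diaminopimelate is absent, so LomJ is inactive.
Required activator LomJ is absent, so *gorE* is not transcribed.
So GorE is not produced.
With no repressor bound, *dulT* is transcribed.
So DulT is produced and active.
With repressor DulT bound, *ulmZ* is not transcribed.
So UlmZ is not produced.
With repressor GorP bound, *rudK* is not transcribed.

OFF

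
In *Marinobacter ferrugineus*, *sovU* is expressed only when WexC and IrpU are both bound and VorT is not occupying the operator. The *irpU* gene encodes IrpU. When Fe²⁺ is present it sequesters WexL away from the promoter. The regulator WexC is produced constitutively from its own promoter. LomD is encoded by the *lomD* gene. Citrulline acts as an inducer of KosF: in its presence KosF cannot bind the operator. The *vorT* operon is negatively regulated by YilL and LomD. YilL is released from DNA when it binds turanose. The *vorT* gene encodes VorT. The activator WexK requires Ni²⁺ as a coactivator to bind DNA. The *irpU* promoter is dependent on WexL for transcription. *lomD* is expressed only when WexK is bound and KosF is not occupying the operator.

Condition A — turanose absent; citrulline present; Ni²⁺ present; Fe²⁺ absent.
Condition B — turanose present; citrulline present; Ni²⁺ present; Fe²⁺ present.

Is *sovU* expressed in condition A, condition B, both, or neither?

Condition A:
Turanose is absent, so YilL is active.
Citrulline is present, so KosF is inactive.
Ni²⁺ is present, so WexK is active.
No repressor is bound and WexK is active, so *lomD* is transcribed.
So LomD is produced and active.
With repressor YilL bound, *vorT* is not transcribed.
So VorT is not produced.
WexC is produced constitutively and is active.
Fe²⁺ is absent, so WexL is active.
No repressor is bound and WexL is active, so *irpU* is transcribed.
So IrpU is produced and active.
No repressor is bound and WexC and IrpU are active, so *sovU* is transcribed.
→ *sovU* is ON in A.
Condition B:
Turanose is present, so YilL is inactive.
Citrulline is present, so KosF is inactive.
Ni²⁺ is present, so WexK is active.
No repressor is bound and WexK is active, so *lomD* is transcribed.
So LomD is produced and active.
With repressor LomD bound, *vorT* is not transcribed.
So VorT is not produced.
WexC is produced constitutively and is active.
Fe²⁺ is present, so WexL is inactive.
Required activator WexL is absent, so *irpU* is not transcribed.
So IrpU is not produced.
Required activator IrpU is absent, so *sovU* is not transcribed.
→ *sovU* is OFF in B.

A only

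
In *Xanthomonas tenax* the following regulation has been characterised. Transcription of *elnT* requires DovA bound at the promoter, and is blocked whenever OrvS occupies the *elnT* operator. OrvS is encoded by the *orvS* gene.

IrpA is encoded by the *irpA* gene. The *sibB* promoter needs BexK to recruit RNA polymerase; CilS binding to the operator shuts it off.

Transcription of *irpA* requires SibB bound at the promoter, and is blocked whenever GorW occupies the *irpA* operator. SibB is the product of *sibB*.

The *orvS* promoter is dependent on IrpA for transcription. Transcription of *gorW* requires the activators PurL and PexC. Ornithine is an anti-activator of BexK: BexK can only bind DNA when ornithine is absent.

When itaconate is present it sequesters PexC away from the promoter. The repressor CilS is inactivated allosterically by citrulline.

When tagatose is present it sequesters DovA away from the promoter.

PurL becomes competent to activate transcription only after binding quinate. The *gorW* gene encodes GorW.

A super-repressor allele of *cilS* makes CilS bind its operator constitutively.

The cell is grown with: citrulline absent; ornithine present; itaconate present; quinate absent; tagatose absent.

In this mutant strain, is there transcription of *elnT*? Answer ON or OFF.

ON

Tagatose is absent, so DovA is active.
CilS is constitutively active in this strain.
Ornithine is present, so BexK is inactive.
With repressor CilS bound, *sibB* is not transcribed.
So SibB is not produced.
Quinate is absent, so PurL is inactive.
Itaconate is present, so PexC is inactive.
Required activator PurL is absent, so *gorW* is not transcribed.
So GorW is not produced.
Required activator SibB is absent, so *irpA* is not transcribed.
So IrpA is not produced.
Required activator IrpA is absent, so *orvS* is not transcribed.
So OrvS is not produced.
No repressor is bound and DovA is active, so *elnT* is transcribed.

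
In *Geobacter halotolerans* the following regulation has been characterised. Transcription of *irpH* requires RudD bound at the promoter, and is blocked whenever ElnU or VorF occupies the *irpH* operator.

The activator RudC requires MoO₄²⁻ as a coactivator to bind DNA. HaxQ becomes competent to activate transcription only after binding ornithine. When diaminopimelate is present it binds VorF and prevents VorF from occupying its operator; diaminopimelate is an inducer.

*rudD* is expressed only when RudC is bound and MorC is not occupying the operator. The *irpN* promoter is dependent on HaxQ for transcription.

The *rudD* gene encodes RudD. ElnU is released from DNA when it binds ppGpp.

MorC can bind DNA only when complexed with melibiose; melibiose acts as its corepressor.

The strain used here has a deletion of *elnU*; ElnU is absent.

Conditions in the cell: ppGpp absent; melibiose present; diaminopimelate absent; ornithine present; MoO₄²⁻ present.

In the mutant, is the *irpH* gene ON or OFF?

ElnU is non-functional in this strain, so it has no effect.
Diaminopimelate is absent, so VorF is active.
Melibiose is present, so MorC is active.
MoO₄²⁻ is present, so RudC is active.
With repressor MorC bound, *rudD* is not transcribed.
So RudD is not produced.
With repressor VorF bound, *irpH* is not transcribed.

OFF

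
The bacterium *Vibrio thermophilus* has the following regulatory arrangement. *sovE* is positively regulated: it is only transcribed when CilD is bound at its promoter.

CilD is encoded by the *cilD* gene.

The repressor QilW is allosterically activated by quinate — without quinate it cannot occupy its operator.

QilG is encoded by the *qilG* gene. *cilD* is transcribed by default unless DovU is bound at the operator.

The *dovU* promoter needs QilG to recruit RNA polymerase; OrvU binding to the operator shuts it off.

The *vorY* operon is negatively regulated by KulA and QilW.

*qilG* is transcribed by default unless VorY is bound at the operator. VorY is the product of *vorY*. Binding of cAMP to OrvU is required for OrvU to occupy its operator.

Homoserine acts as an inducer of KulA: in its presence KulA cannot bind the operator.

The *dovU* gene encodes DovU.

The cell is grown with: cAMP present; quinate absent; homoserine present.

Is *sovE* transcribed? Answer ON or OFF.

ON

Homoserine is present, so KulA is inactive.
Quinate is absent, so QilW is inactive.
With no repressor bound, *vorY* is transcribed.
So VorY is produced and active.
With repressor VorY bound, *qilG* is not transcribed.
So QilG is not produced.
cAMP is present, so OrvU is active.
With repressor OrvU bound, *dovU* is not transcribed.
So DovU is not produced.
With no repressor bound, *cilD* is transcribed.
So CilD is produced and active.
No repressor is bound and CilD is active, so *sovE* is transcribed.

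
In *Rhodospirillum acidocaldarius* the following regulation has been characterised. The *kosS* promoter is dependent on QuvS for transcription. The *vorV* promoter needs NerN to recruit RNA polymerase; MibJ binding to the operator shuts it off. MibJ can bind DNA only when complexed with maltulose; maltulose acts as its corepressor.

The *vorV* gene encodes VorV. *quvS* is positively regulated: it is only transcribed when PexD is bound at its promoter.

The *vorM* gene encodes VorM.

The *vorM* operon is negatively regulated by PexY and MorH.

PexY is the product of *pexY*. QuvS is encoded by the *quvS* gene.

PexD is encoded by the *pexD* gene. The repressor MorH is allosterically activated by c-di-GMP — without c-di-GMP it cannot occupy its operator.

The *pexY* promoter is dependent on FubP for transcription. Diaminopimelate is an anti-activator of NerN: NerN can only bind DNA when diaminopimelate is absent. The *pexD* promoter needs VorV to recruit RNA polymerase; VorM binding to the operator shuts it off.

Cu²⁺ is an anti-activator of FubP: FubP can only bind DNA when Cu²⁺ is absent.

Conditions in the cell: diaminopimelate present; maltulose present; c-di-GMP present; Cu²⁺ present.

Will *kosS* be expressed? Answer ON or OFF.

OFF

Cu²⁺ is present, so FubP is inactive.
Required activator FubP is absent, so *pexY* is not transcribed.
So PexY is not produced.
c-di-GMP is present, so MorH is active.
With repressor MorH bound, *vorM* is not transcribed.
So VorM is not produced.
Maltulose is present, so MibJ is active.
Diaminopimelate is present, so NerN is inactive.
With repressor MibJ bound, *vorV* is not transcribed.
So VorV is not produced.
Required activator VorV is absent, so *pexD* is not transcribed.
So PexD is not produced.
Required activator PexD is absent, so *quvS* is not transcribed.
So QuvS is not produced.
Required activator QuvS is absent, so *kosS* is not transcribed.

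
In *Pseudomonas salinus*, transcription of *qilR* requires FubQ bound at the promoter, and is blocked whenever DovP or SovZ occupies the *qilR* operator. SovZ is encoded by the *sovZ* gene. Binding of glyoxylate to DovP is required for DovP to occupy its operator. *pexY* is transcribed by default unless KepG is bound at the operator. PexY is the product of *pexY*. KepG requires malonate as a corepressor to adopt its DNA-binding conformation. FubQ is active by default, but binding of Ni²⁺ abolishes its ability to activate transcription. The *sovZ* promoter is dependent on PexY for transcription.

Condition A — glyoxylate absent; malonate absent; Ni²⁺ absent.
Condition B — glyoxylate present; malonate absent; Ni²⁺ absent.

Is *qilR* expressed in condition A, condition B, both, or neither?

neither

Condition A:
Glyoxylate is absent, so DovP is inactive.
Malonate is absent, so KepG is inactive.
With no repressor bound, *pexY* is transcribed.
So PexY is produced and active.
No repressor is bound and PexY is active, so *sovZ* is transcribed.
So SovZ is produced and active.
Ni²⁺ is absent, so FubQ is active.
With repressor SovZ bound, *qilR* is not transcribed.
→ *qilR* is OFF in A.
Condition B:
Glyoxylate is present, so DovP is active.
Malonate is absent, so KepG is inactive.
With no repressor bound, *pexY* is transcribed.
So PexY is produced and active.
No repressor is bound and PexY is active, so *sovZ* is transcribed.
So SovZ is produced and active.
Ni²⁺ is absent, so FubQ is active.
With repressor DovP bound, *qilR* is not transcribed.
→ *qilR* is OFF in B.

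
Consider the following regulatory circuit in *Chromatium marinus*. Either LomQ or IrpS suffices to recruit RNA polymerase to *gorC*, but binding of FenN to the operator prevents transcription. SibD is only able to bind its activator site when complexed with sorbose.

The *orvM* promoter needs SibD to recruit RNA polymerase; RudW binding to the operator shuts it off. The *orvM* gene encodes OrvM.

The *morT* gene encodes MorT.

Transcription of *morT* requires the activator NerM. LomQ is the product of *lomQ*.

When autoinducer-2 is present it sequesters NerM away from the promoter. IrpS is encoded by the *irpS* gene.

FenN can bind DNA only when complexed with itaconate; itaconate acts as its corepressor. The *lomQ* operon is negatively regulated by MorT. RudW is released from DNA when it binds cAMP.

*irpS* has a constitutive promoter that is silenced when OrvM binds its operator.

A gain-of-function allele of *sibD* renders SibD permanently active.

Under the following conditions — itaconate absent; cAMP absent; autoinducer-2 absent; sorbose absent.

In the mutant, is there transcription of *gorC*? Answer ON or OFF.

Autoinducer-2 is absent, so NerM is active.
No repressor is bound and NerM is active, so *morT* is transcribed.
So MorT is produced and active.
With repressor MorT bound, *lomQ* is not transcribed.
So LomQ is not produced.
Itaconate is absent, so FenN is inactive.
cAMP is absent, so RudW is active.
SibD is constitutively active in this strain.
With repressor RudW bound, *orvM* is not transcribed.
So OrvM is not produced.
With no repressor bound, *irpS* is transcribed.
So IrpS is produced and active.
Activator IrpS is present, so *gorC* is transcribed.

ON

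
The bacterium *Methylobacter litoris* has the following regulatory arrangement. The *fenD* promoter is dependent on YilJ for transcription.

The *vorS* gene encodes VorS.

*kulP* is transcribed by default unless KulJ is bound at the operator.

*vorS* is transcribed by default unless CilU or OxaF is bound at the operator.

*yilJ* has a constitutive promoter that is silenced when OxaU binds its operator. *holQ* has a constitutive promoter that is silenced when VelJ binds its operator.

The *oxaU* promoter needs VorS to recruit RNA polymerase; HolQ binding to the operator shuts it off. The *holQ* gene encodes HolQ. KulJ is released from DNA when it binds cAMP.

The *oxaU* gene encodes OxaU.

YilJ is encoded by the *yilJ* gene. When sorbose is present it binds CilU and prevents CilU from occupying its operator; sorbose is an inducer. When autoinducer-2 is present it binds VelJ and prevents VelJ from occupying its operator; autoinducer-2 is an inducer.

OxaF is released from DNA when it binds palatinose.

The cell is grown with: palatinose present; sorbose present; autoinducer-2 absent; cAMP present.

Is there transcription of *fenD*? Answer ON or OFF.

Autoinducer-2 is absent, so VelJ is active.
With repressor VelJ bound, *holQ* is not transcribed.
So HolQ is not produced.
Sorbose is present, so CilU is inactive.
Palatinose is present, so OxaF is inactive.
With no repressor bound, *vorS* is transcribed.
So VorS is produced and active.
No repressor is bound and VorS is active, so *oxaU* is transcribed.
So OxaU is produced and active.
With repressor OxaU bound, *yilJ* is not transcribed.
So YilJ is not produced.
Required activator YilJ is absent, so *fenD* is not transcribed.

OFF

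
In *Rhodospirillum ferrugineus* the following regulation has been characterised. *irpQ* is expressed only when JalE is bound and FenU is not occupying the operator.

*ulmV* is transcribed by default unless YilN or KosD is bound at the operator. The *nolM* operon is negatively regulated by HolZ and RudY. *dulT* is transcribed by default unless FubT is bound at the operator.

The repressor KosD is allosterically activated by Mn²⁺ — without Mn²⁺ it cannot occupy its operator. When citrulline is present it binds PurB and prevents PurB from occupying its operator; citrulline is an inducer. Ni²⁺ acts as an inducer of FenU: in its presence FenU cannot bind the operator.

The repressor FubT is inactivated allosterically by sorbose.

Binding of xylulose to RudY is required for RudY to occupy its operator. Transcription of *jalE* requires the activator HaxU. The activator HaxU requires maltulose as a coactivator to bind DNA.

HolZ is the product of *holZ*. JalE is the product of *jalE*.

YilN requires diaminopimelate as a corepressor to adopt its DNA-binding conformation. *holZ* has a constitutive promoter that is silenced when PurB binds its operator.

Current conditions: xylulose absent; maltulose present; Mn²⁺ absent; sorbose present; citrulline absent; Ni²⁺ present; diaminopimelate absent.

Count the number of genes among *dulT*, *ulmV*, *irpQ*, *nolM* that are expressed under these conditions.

Sorbose is present, so FubT is inactive.
With no repressor bound, *dulT* is transcribed.
→ *dulT* is ON.
Diaminopimelate is absent, so YilN is inactive.
Mn²⁺ is absent, so KosD is inactive.
With no repressor bound, *ulmV* is transcribed.
→ *ulmV* is ON.
Ni²⁺ is present, so FenU is inactive.
Maltulose is present, so HaxU is active.
No repressor is bound and HaxU is active, so *jalE* is transcribed.
So JalE is produced and active.
No repressor is bound and JalE is active, so *irpQ* is transcribed.
→ *irpQ* is ON.
Citrulline is absent, so PurB is active.
With repressor PurB bound, *holZ* is not transcribed.
So HolZ is not produced.
Xylulose is absent, so RudY is inactive.
With no repressor bound, *nolM* is transcribed.
→ *nolM* is ON.
4 of the 4 genes are transcribed.

4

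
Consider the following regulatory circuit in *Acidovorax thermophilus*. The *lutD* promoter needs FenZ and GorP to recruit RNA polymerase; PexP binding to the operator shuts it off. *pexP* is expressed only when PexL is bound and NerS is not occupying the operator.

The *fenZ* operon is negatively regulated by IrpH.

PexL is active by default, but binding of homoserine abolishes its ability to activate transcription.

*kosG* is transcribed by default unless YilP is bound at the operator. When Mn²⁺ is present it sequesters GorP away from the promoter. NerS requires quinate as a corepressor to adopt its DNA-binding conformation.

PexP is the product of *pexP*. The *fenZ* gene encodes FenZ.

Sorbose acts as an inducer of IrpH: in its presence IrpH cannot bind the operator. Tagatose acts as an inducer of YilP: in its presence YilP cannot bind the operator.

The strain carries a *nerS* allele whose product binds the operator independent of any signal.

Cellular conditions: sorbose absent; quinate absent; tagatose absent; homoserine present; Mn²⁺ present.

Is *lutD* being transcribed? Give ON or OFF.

Homoserine is present, so PexL is inactive.
NerS is constitutively active in this strain.
With repressor NerS bound, *pexP* is not transcribed.
So PexP is not produced.
Sorbose is absent, so IrpH is active.
With repressor IrpH bound, *fenZ* is not transcribed.
So FenZ is not produced.
Mn²⁺ is present, so GorP is inactive.
Required activator FenZ is absent, so *lutD* is not transcribed.

OFF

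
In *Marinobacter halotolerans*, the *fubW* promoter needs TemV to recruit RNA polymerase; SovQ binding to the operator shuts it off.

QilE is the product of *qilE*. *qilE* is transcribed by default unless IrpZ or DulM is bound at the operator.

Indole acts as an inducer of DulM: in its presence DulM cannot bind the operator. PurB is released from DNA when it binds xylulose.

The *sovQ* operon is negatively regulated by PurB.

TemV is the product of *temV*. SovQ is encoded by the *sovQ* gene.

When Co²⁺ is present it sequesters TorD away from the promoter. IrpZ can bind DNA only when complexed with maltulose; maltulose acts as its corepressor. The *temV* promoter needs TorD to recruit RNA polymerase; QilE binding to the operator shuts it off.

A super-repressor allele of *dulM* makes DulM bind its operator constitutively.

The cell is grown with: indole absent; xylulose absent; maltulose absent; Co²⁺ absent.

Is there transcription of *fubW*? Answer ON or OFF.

ON

Xylulose is absent, so PurB is active.
With repressor PurB bound, *sovQ* is not transcribed.
So SovQ is not produced.
Maltulose is absent, so IrpZ is inactive.
DulM is constitutively active in this strain.
With repressor DulM bound, *qilE* is not transcribed.
So QilE is not produced.
Co²⁺ is absent, so TorD is active.
No repressor is bound and TorD is active, so *temV* is transcribed.
So TemV is produced and active.
No repressor is bound and TemV is active, so *fubW* is transcribed.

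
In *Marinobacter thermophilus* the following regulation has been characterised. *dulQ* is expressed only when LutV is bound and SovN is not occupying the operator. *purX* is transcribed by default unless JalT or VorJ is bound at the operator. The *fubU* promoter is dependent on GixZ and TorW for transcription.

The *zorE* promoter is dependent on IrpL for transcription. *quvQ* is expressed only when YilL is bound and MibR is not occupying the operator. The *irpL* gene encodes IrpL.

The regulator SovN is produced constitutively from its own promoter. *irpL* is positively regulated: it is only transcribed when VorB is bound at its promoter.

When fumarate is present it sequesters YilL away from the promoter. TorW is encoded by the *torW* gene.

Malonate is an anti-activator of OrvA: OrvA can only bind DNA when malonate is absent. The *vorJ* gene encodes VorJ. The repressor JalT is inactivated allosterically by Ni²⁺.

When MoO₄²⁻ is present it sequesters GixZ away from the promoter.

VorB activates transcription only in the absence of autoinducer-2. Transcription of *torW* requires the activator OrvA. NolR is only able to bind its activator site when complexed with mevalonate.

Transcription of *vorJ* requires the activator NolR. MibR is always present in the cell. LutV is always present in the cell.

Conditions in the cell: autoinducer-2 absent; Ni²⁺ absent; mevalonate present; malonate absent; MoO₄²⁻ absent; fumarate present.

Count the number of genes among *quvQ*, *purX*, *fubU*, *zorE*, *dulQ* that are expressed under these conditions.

Fumarate is present, so YilL is inactive.
MibR is produced constitutively and is active.
With repressor MibR bound, *quvQ* is not transcribed.
→ *quvQ* is OFF.
Ni²⁺ is absent, so JalT is active.
Mevalonate is present, so NolR is active.
No repressor is bound and NolR is active, so *vorJ* is transcribed.
So VorJ is produced and active.
With repressor JalT bound, *purX* is not transcribed.
→ *purX* is OFF.
MoO₄²⁻ is absent, so GixZ is active.
Malonate is absent, so OrvA is active.
No repressor is bound and OrvA is active, so *torW* is transcribed.
So TorW is produced and active.
No repressor is bound and GixZ and TorW are active, so *fubU* is transcribed.
→ *fubU* is ON.
Autoinducer-2 is absent, so VorB is active.
No repressor is bound and VorB is active, so *irpL* is transcribed.
So IrpL is produced and active.
No repressor is bound and IrpL is active, so *zorE* is transcribed.
→ *zorE* is ON.
SovN is produced constitutively and is active.
LutV is produced constitutively and is active.
With repressor SovN bound, *dulQ* is not transcribed.
→ *dulQ* is OFF.
2 of the 5 genes are transcribed.

2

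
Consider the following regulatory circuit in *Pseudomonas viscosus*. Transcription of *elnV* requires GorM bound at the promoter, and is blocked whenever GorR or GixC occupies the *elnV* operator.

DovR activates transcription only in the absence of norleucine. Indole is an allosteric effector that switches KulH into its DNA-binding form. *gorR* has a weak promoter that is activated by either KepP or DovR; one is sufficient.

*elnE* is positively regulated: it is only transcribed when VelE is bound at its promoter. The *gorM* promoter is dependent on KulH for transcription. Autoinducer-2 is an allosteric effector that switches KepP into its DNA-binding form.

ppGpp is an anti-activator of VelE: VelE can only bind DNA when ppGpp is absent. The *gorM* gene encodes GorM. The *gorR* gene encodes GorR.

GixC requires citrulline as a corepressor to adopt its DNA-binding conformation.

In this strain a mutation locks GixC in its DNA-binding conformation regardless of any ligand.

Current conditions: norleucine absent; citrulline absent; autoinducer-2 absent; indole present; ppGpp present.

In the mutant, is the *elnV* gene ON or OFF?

Autoinducer-2 is absent, so KepP is inactive.
Norleucine is absent, so DovR is active.
Activator DovR is present, so *gorR* is transcribed.
So GorR is produced and active.
GixC is constitutively active in this strain.
Indole is present, so KulH is active.
No repressor is bound and KulH is active, so *gorM* is transcribed.
So GorM is produced and active.
With repressor GorR bound, *elnV* is not transcribed.

OFF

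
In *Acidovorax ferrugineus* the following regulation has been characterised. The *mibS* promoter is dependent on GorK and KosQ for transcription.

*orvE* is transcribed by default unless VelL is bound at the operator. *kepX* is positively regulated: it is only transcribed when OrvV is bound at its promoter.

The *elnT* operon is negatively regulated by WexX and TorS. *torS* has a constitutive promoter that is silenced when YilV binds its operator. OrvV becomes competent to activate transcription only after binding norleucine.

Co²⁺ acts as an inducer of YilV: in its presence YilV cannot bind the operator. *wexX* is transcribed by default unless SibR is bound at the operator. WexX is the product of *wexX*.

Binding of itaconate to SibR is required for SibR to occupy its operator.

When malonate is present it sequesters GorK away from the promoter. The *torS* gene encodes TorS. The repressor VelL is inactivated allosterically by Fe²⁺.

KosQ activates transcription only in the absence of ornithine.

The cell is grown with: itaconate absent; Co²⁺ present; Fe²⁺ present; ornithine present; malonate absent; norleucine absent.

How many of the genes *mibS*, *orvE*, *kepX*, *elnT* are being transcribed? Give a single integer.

1

Malonate is absent, so GorK is active.
Ornithine is present, so KosQ is inactive.
Required activator KosQ is absent, so *mibS* is not transcribed.
→ *mibS* is OFF.
Fe²⁺ is present, so VelL is inactive.
With no repressor bound, *orvE* is transcribed.
→ *orvE* is ON.
Norleucine is absent, so OrvV is inactive.
Required activator OrvV is absent, so *kepX* is not transcribed.
→ *kepX* is OFF.
Itaconate is absent, so SibR is inactive.
With no repressor bound, *wexX* is transcribed.
So WexX is produced and active.
Co²⁺ is present, so YilV is inactive.
With no repressor bound, *torS* is transcribed.
So TorS is produced and active.
With repressor WexX bound, *elnT* is not transcribed.
→ *elnT* is OFF.
1 of the 4 genes is transcribed.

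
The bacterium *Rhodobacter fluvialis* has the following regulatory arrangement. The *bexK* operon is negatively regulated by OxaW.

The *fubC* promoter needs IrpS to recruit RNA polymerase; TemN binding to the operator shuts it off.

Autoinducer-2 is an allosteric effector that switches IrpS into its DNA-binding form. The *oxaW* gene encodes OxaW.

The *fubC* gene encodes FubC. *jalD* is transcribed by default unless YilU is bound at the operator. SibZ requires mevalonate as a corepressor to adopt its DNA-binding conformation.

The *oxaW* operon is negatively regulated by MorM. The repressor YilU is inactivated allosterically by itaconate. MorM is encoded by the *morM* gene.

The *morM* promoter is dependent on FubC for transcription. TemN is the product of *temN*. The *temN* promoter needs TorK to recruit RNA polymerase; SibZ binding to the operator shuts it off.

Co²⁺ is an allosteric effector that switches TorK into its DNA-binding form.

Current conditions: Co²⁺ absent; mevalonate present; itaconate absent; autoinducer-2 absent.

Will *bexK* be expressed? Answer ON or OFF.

OFF

Mevalonate is present, so SibZ is active.
Co²⁺ is absent, so TorK is inactive.
With repressor SibZ bound, *temN* is not transcribed.
So TemN is not produced.
Autoinducer-2 is absent, so IrpS is inactive.
Required activator IrpS is absent, so *fubC* is not transcribed.
So FubC is not produced.
Required activator FubC is absent, so *morM* is not transcribed.
So MorM is not produced.
With no repressor bound, *oxaW* is transcribed.
So OxaW is produced and active.
With repressor OxaW bound, *bexK* is not transcribed.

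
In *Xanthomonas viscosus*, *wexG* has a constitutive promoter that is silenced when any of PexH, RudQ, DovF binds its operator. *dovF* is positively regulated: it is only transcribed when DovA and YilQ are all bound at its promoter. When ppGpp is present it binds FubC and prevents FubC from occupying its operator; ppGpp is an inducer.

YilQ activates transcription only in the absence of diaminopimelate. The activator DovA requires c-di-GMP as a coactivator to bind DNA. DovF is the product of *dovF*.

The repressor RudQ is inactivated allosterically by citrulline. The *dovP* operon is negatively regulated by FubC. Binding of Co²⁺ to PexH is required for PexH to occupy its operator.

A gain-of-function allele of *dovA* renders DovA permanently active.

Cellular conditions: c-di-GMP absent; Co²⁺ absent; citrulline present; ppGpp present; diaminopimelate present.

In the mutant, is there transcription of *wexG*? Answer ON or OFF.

Co²⁺ is absent, so PexH is inactive.
Citrulline is present, so RudQ is inactive.
DovA is constitutively active in this strain.
Diaminopimelate is present, so YilQ is inactive.
Required activator YilQ is absent, so *dovF* is not transcribed.
So DovF is not produced.
With no repressor bound, *wexG* is transcribed.

ON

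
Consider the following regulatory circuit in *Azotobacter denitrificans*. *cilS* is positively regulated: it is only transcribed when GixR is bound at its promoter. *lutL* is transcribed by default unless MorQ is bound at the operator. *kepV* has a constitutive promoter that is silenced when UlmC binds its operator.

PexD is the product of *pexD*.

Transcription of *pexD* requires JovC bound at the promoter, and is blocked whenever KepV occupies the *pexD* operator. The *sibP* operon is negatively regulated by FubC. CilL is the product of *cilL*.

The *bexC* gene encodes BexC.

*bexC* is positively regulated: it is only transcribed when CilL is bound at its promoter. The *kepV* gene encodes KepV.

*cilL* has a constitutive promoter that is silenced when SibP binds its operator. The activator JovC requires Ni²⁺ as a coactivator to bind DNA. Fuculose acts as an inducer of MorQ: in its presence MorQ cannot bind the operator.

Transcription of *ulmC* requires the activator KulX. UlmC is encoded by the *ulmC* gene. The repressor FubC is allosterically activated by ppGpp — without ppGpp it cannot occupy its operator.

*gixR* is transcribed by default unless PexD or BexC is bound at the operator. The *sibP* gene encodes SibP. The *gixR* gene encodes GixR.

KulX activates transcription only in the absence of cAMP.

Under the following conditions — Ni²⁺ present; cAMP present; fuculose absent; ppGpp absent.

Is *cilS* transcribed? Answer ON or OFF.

cAMP is present, so KulX is inactive.
Required activator KulX is absent, so *ulmC* is not transcribed.
So UlmC is not produced.
With no repressor bound, *kepV* is transcribed.
So KepV is produced and active.
Ni²⁺ is present, so JovC is active.
With repressor KepV bound, *pexD* is not transcribed.
So PexD is not produced.
ppGpp is absent, so FubC is inactive.
With no repressor bound, *sibP* is transcribed.
So SibP is produced and active.
With repressor SibP bound, *cilL* is not transcribed.
So CilL is not produced.
Required activator CilL is absent, so *bexC* is not transcribed.
So BexC is not produced.
With no repressor bound, *gixR* is transcribed.
So GixR is produced and active.
No repressor is bound and GixR is active, so *cilS* is transcribed.

ON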